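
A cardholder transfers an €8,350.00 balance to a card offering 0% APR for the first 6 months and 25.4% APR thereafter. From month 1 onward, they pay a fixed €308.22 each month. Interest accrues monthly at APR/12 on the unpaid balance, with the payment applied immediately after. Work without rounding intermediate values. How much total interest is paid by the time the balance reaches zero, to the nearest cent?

Promo months 1–6 at r₀ = 0%/12 = 0; months 7+ at r₁ = 25.4%/12 = 0.0211667.
After month 6 (no interest yet): B = €8,350.00 − 6·€308.22 = €6,500.68.
Then at r₁ with €308.22/mo: n₂ = −ln(1 − r₁·B/P)/ln(1+r₁) ≈ 28.23 → 29 more payments.
Total paid = 34·€308.22 + €72.39 = €10,551.87; interest = €10,551.87 − €8,350.00 = €2,201.87.

€2,201.87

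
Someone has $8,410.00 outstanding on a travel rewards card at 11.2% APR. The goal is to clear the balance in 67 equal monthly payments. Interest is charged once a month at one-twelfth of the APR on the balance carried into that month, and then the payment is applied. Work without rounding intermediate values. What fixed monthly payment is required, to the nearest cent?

Monthly rate r = 11.2%/12 = 0.933333% = 0.00933333.
Level-payment amortization: P = B₀·r / (1 − (1+r)^(−n)) = 8410.00·0.00933333 / (1 − 1.00933^(−67)).
Denominator 1 − (1+r)^(−67) = 0.463362867.
P = 78.4933 / 0.463362867 ≈ 169.40.

$169.40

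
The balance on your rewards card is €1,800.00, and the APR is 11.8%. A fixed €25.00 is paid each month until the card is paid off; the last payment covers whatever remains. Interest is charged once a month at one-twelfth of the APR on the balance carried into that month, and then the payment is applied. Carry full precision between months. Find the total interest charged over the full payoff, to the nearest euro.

Monthly rate r = 11.8%/12 = 0.983333% = 0.00983333.
Payoff takes n = ⌈−ln(1 − rB₀/P)/ln(1+r)⌉ = ⌈125.801⌉ = 126 payments; the last is €20.05.
Total paid = 125·€25.00 + €20.05 = €3,145.05.
Total interest = total paid − principal = €3,145.05 − €1,800.00 = €1,345.05.

€1,345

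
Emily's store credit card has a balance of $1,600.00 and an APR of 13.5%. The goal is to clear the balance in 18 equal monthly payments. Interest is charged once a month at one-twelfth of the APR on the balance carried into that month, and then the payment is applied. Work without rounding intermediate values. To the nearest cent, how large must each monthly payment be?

Monthly rate r = 13.5%/12 = 1.125% = 0.01125.
Level-payment amortization: P = B₀·r / (1 − (1+r)^(−n)) = 1600.00·0.01125 / (1 − 1.01125^(−18)).
Denominator 1 − (1+r)^(−18) = 0.182389657.
P = 18 / 0.182389657 ≈ 98.69.

$98.69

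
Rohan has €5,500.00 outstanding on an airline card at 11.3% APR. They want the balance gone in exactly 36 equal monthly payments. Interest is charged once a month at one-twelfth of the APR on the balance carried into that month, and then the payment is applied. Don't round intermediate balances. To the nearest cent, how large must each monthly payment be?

Monthly rate r = 11.3%/12 = 0.941667% = 0.00941667.
Level-payment amortization: P = B₀·r / (1 − (1+r)^(−n)) = 5500.00·0.00941667 / (1 − 1.00942^(−36)).
Denominator 1 − (1+r)^(−36) = 0.286386532.
P = 51.7917 / 0.286386532 ≈ 180.85.

€180.85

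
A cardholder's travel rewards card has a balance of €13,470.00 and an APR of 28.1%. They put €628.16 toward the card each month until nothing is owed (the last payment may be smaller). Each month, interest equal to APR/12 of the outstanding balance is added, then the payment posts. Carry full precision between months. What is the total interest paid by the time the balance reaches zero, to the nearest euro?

Monthly rate r = 28.1%/12 = 2.34167% = 0.0234167.
Payoff takes n = ⌈−ln(1 − rB₀/P)/ln(1+r)⌉ = ⌈30.131⌉ = 31 payments; the last is €83.05.
Total paid = 30·€628.16 + €83.05 = €18,927.85.
Total interest = total paid − principal = €18,927.85 − €13,470.00 = €5,457.85.

€5,458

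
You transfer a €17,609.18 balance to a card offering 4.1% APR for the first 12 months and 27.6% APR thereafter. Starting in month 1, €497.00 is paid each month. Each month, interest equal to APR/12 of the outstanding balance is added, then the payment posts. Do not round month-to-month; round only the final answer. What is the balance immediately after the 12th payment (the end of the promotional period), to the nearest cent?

Promo months 1–12 at r₀ = 4.1%/12 = 0.00341667; months 13+ at r₁ = 27.6%/12 = 0.023.
After month 12: iterate B ← B·(1+r₀) − €497.00 for 12 months → €12,267.52.

€12,267.52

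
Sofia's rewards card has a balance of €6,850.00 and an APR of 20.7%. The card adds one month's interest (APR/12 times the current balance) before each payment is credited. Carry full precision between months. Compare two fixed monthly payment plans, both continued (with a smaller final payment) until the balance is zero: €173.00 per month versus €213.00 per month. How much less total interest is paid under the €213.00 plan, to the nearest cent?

Monthly rate r = 20.7%/12 = 1.725% = 0.01725.
At €173.00/mo: n = ⌈−ln(1 − rB₀/P)/ln(1+r)⌉ = 68 payments (last €30.79); total interest = total paid − €6,850.00 = €4,771.79.
At €213.00/mo: 48 payments (last €66.28); total interest €3,227.28.
Interest saved = €4,771.79 − €3,227.28 = €1,544.51.

€1,544.51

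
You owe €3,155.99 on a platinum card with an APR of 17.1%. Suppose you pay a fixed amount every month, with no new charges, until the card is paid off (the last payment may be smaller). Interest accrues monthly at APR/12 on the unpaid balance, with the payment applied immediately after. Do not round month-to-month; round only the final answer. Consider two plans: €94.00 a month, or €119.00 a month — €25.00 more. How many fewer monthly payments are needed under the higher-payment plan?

Monthly rate r = 17.1%/12 = 1.425% = 0.01425.
At €94.00/mo: n = ⌈−ln(1 − rB₀/P)/ln(1+r)⌉ = 47 payments (last €0.32); total interest = total paid − €3,155.99 = €1,168.33.
At €119.00/mo: 34 payments (last €65.48); total interest €836.49.
Payments saved = 47 − 34 = 13.

13 fewer payments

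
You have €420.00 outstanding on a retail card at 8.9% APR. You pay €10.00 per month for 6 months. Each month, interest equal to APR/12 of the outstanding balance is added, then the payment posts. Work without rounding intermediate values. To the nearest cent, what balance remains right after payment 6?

Monthly rate r = 8.9%/12 = 0.741667% = 0.00741667.
Each month: B ← B·(1+r) − €10.00.
Month 1: interest €3.12; balance after payment €413.12.
Month 2: interest €3.06; balance after payment €406.18.
Month 3: interest €3.01; balance after payment €399.19.
Month 4: interest €2.96; balance after payment €392.15.
Month 5: interest €2.91; balance after payment €385.06.
Month 6: interest €2.86; balance after payment €377.92.

€377.92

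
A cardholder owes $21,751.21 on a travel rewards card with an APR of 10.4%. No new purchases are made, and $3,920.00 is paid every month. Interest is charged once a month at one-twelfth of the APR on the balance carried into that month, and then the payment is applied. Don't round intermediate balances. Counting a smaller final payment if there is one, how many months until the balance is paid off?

Monthly rate r = 10.4%/12 = 0.866667% = 0.00866667.
Recurrence: B ← B·(1+r) − $3,920.00.
Month 1: interest $188.51; balance after payment $18,019.72.
Month 2: interest $156.17; balance after payment $14,255.89.
Month 3: interest $123.55; balance after payment $10,459.44.
Month 4: interest $90.65; balance after payment $6,630.09.
Month 5: interest $57.46; balance after payment $2,767.55.
Month 6: interest $23.99; balance after payment $0.00.

6 payments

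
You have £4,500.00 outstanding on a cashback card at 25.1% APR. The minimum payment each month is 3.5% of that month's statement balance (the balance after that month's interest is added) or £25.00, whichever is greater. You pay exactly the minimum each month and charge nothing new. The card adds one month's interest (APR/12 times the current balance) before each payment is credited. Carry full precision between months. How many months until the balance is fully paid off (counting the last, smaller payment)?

168 months

Monthly rate r = 25.1%/12 = 2.09167% = 0.0209167.
While 3.5% of the post-interest balance exceeds £25.00, each month B ← (B·(1+r))·(1 − 0.035), i.e. B shrinks by the factor (1+r)·0.965 = 0.98518.
This holds for months 1–125. Entering month 126 the balance is £696.49; 3.5% of the post-interest balance is now below £25.00, so the flat £25.00 minimum applies from here.
From month 126 a fixed £25.00 at rate r clears £696.49 in 43 more payments. Total: 125 + 43 = 168 months.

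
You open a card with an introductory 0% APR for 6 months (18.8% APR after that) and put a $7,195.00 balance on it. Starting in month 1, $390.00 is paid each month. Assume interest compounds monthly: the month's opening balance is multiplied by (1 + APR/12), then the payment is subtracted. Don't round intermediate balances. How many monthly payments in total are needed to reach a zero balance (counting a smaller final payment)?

20 payments

Promo months 1–6 at r₀ = 0%/12 = 0; months 7+ at r₁ = 18.8%/12 = 0.0156667.
After month 6 (no interest yet): B = $7,195.00 − 6·$390.00 = $4,855.00.
Then at r₁ with $390.00/mo: n₂ = −ln(1 − r₁·B/P)/ln(1+r₁) ≈ 13.96 → 14 more payments.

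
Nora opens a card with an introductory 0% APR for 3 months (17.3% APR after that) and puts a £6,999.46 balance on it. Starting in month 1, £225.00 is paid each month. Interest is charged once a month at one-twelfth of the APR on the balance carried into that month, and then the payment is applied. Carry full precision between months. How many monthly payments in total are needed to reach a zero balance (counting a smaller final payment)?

Promo months 1–3 at r₀ = 0%/12 = 0; months 4+ at r₁ = 17.3%/12 = 0.0144167.
After month 3 (no interest yet): B = £6,999.46 − 3·£225.00 = £6,324.46.
Then at r₁ with £225.00/mo: n₂ = −ln(1 − r₁·B/P)/ln(1+r₁) ≈ 36.30 → 37 more payments.

40 months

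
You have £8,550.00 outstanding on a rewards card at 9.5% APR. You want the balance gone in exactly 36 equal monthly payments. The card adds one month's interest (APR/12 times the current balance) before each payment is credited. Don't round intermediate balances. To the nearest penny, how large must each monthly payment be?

Monthly rate r = 9.5%/12 = 0.791667% = 0.00791667.
Level-payment amortization: P = B₀·r / (1 − (1+r)^(−n)) = 8550.00·0.00791667 / (1 − 1.00792^(−36)).
Denominator 1 − (1+r)^(−36) = 0.247141357.
P = 67.6875 / 0.247141357 ≈ 273.88.

£273.88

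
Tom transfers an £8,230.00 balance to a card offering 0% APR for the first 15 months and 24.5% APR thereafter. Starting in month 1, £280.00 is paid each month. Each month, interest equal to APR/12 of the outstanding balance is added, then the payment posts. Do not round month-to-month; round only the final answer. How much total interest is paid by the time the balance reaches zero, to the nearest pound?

£791

Promo months 1–15 at r₀ = 0%/12 = 0; months 16+ at r₁ = 24.5%/12 = 0.0204167.
After month 15 (no interest yet): B = £8,230.00 − 15·£280.00 = £4,030.00.
Then at r₁ with £280.00/mo: n₂ = −ln(1 − r₁·B/P)/ln(1+r₁) ≈ 17.22 → 18 more payments.
Total paid = 32·£280.00 + £60.68 = £9,020.68; interest = £9,020.68 − £8,230.00 = £790.68.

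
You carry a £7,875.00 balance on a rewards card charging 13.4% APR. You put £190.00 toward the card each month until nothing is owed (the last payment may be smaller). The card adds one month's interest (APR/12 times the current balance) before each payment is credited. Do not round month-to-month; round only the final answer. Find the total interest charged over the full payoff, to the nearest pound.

Monthly rate r = 13.4%/12 = 1.11667% = 0.0111667.
Payoff takes n = ⌈−ln(1 − rB₀/P)/ln(1+r)⌉ = ⌈55.961⌉ = 56 payments; the last is £182.70.
Total paid = 55·£190.00 + £182.70 = £10,632.70.
Total interest = total paid − principal = £10,632.70 − £7,875.00 = £2,757.70.

£2,758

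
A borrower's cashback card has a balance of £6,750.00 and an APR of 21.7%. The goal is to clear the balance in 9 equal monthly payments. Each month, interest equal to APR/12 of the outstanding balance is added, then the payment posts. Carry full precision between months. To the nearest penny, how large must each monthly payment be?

£819.43

Monthly rate r = 21.7%/12 = 1.80833% = 0.0180833.
Level-payment amortization: P = B₀·r / (1 − (1+r)^(−n)) = 6750.00·0.0180833 / (1 − 1.01808^(−9)).
Denominator 1 − (1+r)^(−9) = 0.14895985.
P = 122.062 / 0.14895985 ≈ 819.43.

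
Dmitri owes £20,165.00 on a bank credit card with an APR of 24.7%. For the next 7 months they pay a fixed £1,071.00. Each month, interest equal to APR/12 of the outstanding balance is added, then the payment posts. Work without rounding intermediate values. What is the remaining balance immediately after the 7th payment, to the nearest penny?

£15,279.98

Monthly rate r = 24.7%/12 = 2.05833% = 0.0205833.
Each month: B ← B·(1+r) − £1,071.00.
Month 1: interest £415.06; balance after payment £19,509.06.
Month 2: interest £401.56; balance after payment £18,839.62.
Month 3: interest £387.78; balance after payment £18,156.41.
Month 4: interest £373.72; balance after payment £17,459.13.
Month 5: interest £359.37; balance after payment £16,747.49.
Month 6: interest £344.72; balance after payment £16,021.21.
Month 7: interest £329.77; balance after payment £15,279.98.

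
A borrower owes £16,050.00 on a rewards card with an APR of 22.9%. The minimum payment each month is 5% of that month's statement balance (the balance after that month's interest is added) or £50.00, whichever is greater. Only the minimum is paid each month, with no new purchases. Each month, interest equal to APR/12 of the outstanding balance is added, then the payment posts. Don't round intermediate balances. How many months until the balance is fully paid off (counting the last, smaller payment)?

112 months

Monthly rate r = 22.9%/12 = 1.90833% = 0.0190833.
While 5% of the post-interest balance exceeds £50.00, each month B ← (B·(1+r))·(1 − 0.05), i.e. B shrinks by the factor (1+r)·0.95 = 0.96813.
This holds for months 1–87. Entering month 88 the balance is £958.68; 5% of the post-interest balance is now below £50.00, so the flat £50.00 minimum applies from here.
From month 88 a fixed £50.00 at rate r clears £958.68 in 25 more payments. Total: 87 + 25 = 112 months.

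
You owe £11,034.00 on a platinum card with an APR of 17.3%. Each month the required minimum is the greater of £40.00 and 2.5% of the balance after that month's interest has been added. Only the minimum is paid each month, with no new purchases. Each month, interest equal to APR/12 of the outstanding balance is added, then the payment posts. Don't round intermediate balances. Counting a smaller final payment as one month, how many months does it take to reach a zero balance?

236 months

Monthly rate r = 17.3%/12 = 1.44167% = 0.0144167.
While 2.5% of the post-interest balance exceeds £40.00, each month B ← (B·(1+r))·(1 − 0.025), i.e. B shrinks by the factor (1+r)·0.975 = 0.98906.
This holds for months 1–177. Entering month 178 the balance is £1,573.43; 2.5% of the post-interest balance is now below £40.00, so the flat £40.00 minimum applies from here.
From month 178 a fixed £40.00 at rate r clears £1,573.43 in 59 more payments. Total: 177 + 59 = 236 months.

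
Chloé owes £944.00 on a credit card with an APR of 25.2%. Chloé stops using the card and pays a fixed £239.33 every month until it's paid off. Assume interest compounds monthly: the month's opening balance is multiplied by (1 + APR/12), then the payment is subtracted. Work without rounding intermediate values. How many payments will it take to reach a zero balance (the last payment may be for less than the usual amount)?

5 months

Monthly rate r = 25.2%/12 = 2.1% = 0.021.
Recurrence: B ← B·(1+r) − £239.33.
Month 1: interest £19.82; balance after payment £724.49.
Month 2: interest £15.21; balance after payment £500.38.
Month 3: interest £10.51; balance after payment £271.56.
Month 4: interest £5.70; balance after payment £37.93.
Month 5: interest £0.80; balance after payment £0.00.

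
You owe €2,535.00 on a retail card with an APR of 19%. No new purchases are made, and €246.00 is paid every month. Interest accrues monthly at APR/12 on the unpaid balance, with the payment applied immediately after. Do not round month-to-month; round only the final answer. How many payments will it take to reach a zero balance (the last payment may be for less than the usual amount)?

Monthly rate r = 19%/12 = 1.58333% = 0.0158333.
Recurrence: B ← B·(1+r) − €246.00.
Month 1: interest €40.14; balance after payment €2,329.14.
Month 2: interest €36.88; balance after payment €2,120.02.
Closed form: n = −ln(1 − rB₀/P)/ln(1+r) = −ln(0.83684)/ln(1.01583) ≈ 11.339, so the balance reaches zero during payment 12.

12 months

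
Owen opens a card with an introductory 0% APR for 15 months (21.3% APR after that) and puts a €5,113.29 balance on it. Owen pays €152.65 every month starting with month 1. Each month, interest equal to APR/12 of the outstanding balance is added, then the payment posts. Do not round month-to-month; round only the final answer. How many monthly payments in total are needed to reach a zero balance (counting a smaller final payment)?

38 months

Promo months 1–15 at r₀ = 0%/12 = 0; months 16+ at r₁ = 21.3%/12 = 0.01775.
After month 15 (no interest yet): B = €5,113.29 − 15·€152.65 = €2,823.54.
Then at r₁ with €152.65/mo: n₂ = −ln(1 − r₁·B/P)/ln(1+r₁) ≈ 22.62 → 23 more payments.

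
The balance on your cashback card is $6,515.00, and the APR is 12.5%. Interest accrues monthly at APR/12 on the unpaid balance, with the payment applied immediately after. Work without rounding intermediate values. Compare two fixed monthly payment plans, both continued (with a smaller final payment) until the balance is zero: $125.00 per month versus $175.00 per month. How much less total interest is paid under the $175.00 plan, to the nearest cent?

$1,156.98

Monthly rate r = 12.5%/12 = 1.04167% = 0.0104167.
At $125.00/mo: n = ⌈−ln(1 − rB₀/P)/ln(1+r)⌉ = 76 payments (last $68.68); total interest = total paid − $6,515.00 = $2,928.68.
At $175.00/mo: 48 payments (last $61.70); total interest $1,771.70.
Interest saved = $2,928.68 − $1,771.70 = $1,156.98.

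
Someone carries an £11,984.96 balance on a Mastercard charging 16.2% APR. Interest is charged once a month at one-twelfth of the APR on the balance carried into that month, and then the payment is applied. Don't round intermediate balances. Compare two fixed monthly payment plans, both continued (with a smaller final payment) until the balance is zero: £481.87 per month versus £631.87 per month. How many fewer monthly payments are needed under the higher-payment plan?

8 fewer payments

Monthly rate r = 16.2%/12 = 1.35% = 0.0135.
At £481.87/mo: n = ⌈−ln(1 − rB₀/P)/ln(1+r)⌉ = 31 payments (last £246.40); total interest = total paid − £11,984.96 = £2,717.54.
At £631.87/mo: 23 payments (last £37.10); total interest £1,953.28.
Payments saved = 31 − 23 = 8.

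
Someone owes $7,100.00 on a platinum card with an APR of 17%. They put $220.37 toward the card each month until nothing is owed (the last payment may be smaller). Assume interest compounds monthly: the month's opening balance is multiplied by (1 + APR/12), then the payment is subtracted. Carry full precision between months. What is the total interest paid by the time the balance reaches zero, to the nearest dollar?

Monthly rate r = 17%/12 = 1.41667% = 0.0141667.
Payoff takes n = ⌈−ln(1 − rB₀/P)/ln(1+r)⌉ = ⌈43.334⌉ = 44 payments; the last is $74.03.
Total paid = 43·$220.37 + $74.03 = $9,549.94.
Total interest = total paid − principal = $9,549.94 − $7,100.00 = $2,449.94.

$2,450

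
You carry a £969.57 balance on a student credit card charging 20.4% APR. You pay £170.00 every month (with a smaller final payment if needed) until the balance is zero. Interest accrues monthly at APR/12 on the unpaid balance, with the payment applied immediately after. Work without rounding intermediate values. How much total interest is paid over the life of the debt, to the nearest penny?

£58.99

Monthly rate r = 20.4%/12 = 1.7% = 0.017.
Payoff takes n = ⌈−ln(1 − rB₀/P)/ln(1+r)⌉ = ⌈6.050⌉ = 7 payments; the last is £8.56.
Total paid = 6·£170.00 + £8.56 = £1,028.56.
Total interest = total paid − principal = £1,028.56 − £969.57 = £58.99.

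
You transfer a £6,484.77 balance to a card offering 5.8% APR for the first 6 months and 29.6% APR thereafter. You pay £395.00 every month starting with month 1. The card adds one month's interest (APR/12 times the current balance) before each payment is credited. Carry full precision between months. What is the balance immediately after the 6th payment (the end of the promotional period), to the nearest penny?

Promo months 1–6 at r₀ = 5.8%/12 = 0.00483333; months 7+ at r₁ = 29.6%/12 = 0.0246667.
After month 6: iterate B ← B·(1+r₀) − £395.00 for 6 months → £4,276.29.

£4,276.29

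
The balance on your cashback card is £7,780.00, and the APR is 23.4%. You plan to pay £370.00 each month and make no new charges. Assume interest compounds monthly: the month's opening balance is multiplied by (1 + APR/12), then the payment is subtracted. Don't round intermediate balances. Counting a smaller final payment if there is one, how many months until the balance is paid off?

Monthly rate r = 23.4%/12 = 1.95% = 0.0195.
Recurrence: B ← B·(1+r) − £370.00.
Month 1: interest £151.71; balance after payment £7,561.71.
Month 2: interest £147.45; balance after payment £7,339.16.
Closed form: n = −ln(1 − rB₀/P)/ln(1+r) = −ln(0.58997)/ln(1.0195) ≈ 27.323, so the balance reaches zero during payment 28.

28 payments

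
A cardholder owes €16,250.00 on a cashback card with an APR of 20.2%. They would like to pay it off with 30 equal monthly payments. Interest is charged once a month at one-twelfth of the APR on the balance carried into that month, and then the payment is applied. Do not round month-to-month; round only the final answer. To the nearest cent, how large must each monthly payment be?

€694.35

Monthly rate r = 20.2%/12 = 1.68333% = 0.0168333.
Level-payment amortization: P = B₀·r / (1 − (1+r)^(−n)) = 16250.00·0.0168333 / (1 − 1.01683^(−30)).
Denominator 1 − (1+r)^(−30) = 0.393952364.
P = 273.542 / 0.393952364 ≈ 694.35.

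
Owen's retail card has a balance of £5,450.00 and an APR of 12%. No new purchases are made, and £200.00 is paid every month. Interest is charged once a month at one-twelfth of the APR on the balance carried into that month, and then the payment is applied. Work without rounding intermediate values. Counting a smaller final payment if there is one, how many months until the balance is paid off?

Monthly rate r = 12%/12 = 1% = 0.01.
Recurrence: B ← B·(1+r) − £200.00.
Month 1: interest £54.50; balance after payment £5,304.50.
Month 2: interest £53.05; balance after payment £5,157.55.
Closed form: n = −ln(1 − rB₀/P)/ln(1+r) = −ln(0.7275)/ln(1.01) ≈ 31.973, so the balance reaches zero during payment 32.

32 payments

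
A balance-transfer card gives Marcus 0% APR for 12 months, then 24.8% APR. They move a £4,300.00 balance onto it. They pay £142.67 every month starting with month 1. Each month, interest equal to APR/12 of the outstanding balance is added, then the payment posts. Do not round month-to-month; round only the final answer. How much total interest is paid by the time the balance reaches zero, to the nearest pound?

Promo months 1–12 at r₀ = 0%/12 = 0; months 13+ at r₁ = 24.8%/12 = 0.0206667.
After month 12 (no interest yet): B = £4,300.00 − 12·£142.67 = £2,587.96.
Then at r₁ with £142.67/mo: n₂ = −ln(1 − r₁·B/P)/ln(1+r₁) ≈ 22.97 → 23 more payments.
Total paid = 34·£142.67 + £138.03 = £4,988.81; interest = £4,988.81 − £4,300.00 = £688.81.

£689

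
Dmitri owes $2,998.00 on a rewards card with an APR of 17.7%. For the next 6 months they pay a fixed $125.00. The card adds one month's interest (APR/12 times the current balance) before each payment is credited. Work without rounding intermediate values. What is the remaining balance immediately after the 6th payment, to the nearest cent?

$2,495.10

Monthly rate r = 17.7%/12 = 1.475% = 0.01475.
Each month: B ← B·(1+r) − $125.00.
Month 1: interest $44.22; balance after payment $2,917.22.
Month 2: interest $43.03; balance after payment $2,835.25.
Month 3: interest $41.82; balance after payment $2,752.07.
Month 4: interest $40.59; balance after payment $2,667.66.
Month 5: interest $39.35; balance after payment $2,582.01.
Month 6: interest $38.08; balance after payment $2,495.10.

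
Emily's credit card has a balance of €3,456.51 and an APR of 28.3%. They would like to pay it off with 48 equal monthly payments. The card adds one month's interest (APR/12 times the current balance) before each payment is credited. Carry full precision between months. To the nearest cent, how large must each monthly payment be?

€121.06

Monthly rate r = 28.3%/12 = 2.35833% = 0.0235833.
Level-payment amortization: P = B₀·r / (1 − (1+r)^(−n)) = 3456.51·0.0235833 / (1 − 1.02358^(−48)).
Denominator 1 − (1+r)^(−48) = 0.673347398.
P = 81.516 / 0.673347398 ≈ 121.06.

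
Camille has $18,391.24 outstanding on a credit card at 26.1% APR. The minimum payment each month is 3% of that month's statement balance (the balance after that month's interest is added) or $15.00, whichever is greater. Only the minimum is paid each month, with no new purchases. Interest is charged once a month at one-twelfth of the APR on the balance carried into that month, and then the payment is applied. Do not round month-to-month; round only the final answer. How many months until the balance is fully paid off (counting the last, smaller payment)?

Monthly rate r = 26.1%/12 = 2.175% = 0.02175.
While 3% of the post-interest balance exceeds $15.00, each month B ← (B·(1+r))·(1 − 0.03), i.e. B shrinks by the factor (1+r)·0.97 = 0.9911.
This holds for months 1–406. Entering month 407 the balance is $487.37; 3% of the post-interest balance is now below $15.00, so the flat $15.00 minimum applies from here.
From month 407 a fixed $15.00 at rate r clears $487.37 in 58 more payments. Total: 406 + 58 = 464 months.

464 months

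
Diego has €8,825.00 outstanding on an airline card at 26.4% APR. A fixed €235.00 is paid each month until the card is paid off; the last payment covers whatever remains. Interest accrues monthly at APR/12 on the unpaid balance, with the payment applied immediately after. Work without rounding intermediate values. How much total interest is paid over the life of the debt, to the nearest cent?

€10,070.21

Monthly rate r = 26.4%/12 = 2.2% = 0.022.
Payoff takes n = ⌈−ln(1 − rB₀/P)/ln(1+r)⌉ = ⌈80.403⌉ = 81 payments; the last is €95.21.
Total paid = 80·€235.00 + €95.21 = €18,895.21.
Total interest = total paid − principal = €18,895.21 − €8,825.00 = €10,070.21.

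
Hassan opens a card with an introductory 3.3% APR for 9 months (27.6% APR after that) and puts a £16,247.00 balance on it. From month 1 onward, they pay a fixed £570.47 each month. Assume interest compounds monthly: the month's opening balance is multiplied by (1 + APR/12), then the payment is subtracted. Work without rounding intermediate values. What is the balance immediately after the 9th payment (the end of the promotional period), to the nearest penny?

Promo months 1–9 at r₀ = 3.3%/12 = 0.00275; months 10+ at r₁ = 27.6%/12 = 0.023.
After month 9: iterate B ← B·(1+r₀) − £570.47 for 9 months → £11,462.49.

£11,462.49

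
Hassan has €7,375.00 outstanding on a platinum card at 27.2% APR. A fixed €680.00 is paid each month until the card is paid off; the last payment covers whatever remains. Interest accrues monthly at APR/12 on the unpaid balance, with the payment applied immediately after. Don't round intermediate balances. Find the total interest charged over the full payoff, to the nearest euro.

€1,187

Monthly rate r = 27.2%/12 = 2.26667% = 0.0226667.
Payoff takes n = ⌈−ln(1 − rB₀/P)/ln(1+r)⌉ = ⌈12.588⌉ = 13 payments; the last is €401.67.
Total paid = 12·€680.00 + €401.67 = €8,561.67.
Total interest = total paid − principal = €8,561.67 − €7,375.00 = €1,186.67.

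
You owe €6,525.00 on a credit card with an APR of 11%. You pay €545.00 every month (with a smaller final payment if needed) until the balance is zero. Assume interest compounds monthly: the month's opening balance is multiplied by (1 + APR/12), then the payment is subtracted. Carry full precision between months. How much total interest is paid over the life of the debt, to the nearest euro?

Monthly rate r = 11%/12 = 0.916667% = 0.00916667.
Payoff takes n = ⌈−ln(1 − rB₀/P)/ln(1+r)⌉ = ⌈12.740⌉ = 13 payments; the last is €403.72.
Total paid = 12·€545.00 + €403.72 = €6,943.72.
Total interest = total paid − principal = €6,943.72 − €6,525.00 = €418.72.

€419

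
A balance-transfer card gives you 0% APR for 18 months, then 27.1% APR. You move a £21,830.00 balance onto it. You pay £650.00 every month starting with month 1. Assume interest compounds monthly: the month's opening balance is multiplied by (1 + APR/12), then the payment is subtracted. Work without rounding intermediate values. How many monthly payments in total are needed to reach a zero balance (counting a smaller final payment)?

Promo months 1–18 at r₀ = 0%/12 = 0; months 19+ at r₁ = 27.1%/12 = 0.0225833.
After month 18 (no interest yet): B = £21,830.00 − 18·£650.00 = £10,130.00.
Then at r₁ with £650.00/mo: n₂ = −ln(1 − r₁·B/P)/ln(1+r₁) ≈ 19.42 → 20 more payments.

38 months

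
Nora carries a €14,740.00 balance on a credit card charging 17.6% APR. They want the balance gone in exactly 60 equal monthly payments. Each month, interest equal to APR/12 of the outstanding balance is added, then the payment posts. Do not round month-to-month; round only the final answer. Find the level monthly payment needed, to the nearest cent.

Monthly rate r = 17.6%/12 = 1.46667% = 0.0146667.
Level-payment amortization: P = B₀·r / (1 − (1+r)^(−n)) = 14740.00·0.0146667 / (1 − 1.01467^(−60)).
Denominator 1 − (1+r)^(−60) = 0.582557755.
P = 216.187 / 0.582557755 ≈ 371.10.

€371.10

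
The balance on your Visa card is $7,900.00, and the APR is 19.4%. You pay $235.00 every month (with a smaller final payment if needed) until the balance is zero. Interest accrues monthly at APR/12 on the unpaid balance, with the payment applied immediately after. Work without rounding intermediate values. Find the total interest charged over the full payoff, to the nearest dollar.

$3,590

Monthly rate r = 19.4%/12 = 1.61667% = 0.0161667.
Payoff takes n = ⌈−ln(1 − rB₀/P)/ln(1+r)⌉ = ⌈48.893⌉ = 49 payments; the last is $209.99.
Total paid = 48·$235.00 + $209.99 = $11,489.99.
Total interest = total paid − principal = $11,489.99 − $7,900.00 = $3,589.99.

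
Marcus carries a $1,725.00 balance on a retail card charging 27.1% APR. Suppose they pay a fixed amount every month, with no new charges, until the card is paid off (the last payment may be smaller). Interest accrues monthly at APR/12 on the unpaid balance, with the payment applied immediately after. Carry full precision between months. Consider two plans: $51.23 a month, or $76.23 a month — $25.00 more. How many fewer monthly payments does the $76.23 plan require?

31 fewer payments

Monthly rate r = 27.1%/12 = 2.25833% = 0.0225833.
At $51.23/mo: n = ⌈−ln(1 − rB₀/P)/ln(1+r)⌉ = 64 payments (last $50.34); total interest = total paid − $1,725.00 = $1,552.83.
At $76.23/mo: 33 payments (last $2.89); total interest $717.25.
Payments saved = 64 − 33 = 31.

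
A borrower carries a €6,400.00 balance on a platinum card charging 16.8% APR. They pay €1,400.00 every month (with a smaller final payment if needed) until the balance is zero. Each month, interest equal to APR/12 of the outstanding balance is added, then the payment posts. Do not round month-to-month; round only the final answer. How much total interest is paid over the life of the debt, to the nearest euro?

Monthly rate r = 16.8%/12 = 1.4% = 0.014.
Payoff takes n = ⌈−ln(1 − rB₀/P)/ln(1+r)⌉ = ⌈4.757⌉ = 5 payments; the last is €1,061.96.
Total paid = 4·€1,400.00 + €1,061.96 = €6,661.96.
Total interest = total paid − principal = €6,661.96 − €6,400.00 = €261.96.

€262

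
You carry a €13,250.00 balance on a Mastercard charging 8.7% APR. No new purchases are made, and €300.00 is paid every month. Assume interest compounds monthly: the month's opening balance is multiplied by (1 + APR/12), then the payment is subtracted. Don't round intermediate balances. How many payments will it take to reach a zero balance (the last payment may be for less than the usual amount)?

54 months

Monthly rate r = 8.7%/12 = 0.725% = 0.00725.
Recurrence: B ← B·(1+r) − €300.00.
Month 1: interest €96.06; balance after payment €13,046.06.
Month 2: interest €94.58; balance after payment €12,840.65.
Closed form: n = −ln(1 − rB₀/P)/ln(1+r) = −ln(0.67979)/ln(1.00725) ≈ 53.430, so the balance reaches zero during payment 54.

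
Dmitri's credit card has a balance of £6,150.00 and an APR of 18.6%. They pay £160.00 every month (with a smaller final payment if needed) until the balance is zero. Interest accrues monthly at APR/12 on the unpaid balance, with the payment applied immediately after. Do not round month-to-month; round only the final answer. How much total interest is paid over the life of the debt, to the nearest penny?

£3,272.58

Monthly rate r = 18.6%/12 = 1.55% = 0.0155.
Payoff takes n = ⌈−ln(1 − rB₀/P)/ln(1+r)⌉ = ⌈58.890⌉ = 59 payments; the last is £142.58.
Total paid = 58·£160.00 + £142.58 = £9,422.58.
Total interest = total paid − principal = £9,422.58 − £6,150.00 = £3,272.58.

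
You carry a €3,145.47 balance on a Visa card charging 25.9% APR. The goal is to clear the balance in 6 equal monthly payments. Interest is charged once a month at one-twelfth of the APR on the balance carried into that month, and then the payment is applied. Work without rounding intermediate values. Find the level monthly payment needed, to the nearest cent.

Monthly rate r = 25.9%/12 = 2.15833% = 0.0215833.
Level-payment amortization: P = B₀·r / (1 − (1+r)^(−n)) = 3145.47·0.0215833 / (1 − 1.02158^(−6)).
Denominator 1 − (1+r)^(−6) = 0.120254192.
P = 67.8897 / 0.120254192 ≈ 564.55.

€564.55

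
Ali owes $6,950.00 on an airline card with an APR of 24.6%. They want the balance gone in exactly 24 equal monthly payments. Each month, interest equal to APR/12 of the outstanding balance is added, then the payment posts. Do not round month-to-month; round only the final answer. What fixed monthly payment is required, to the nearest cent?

Monthly rate r = 24.6%/12 = 2.05% = 0.0205.
Level-payment amortization: P = B₀·r / (1 − (1+r)^(−n)) = 6950.00·0.0205 / (1 − 1.0205^(−24)).
Denominator 1 − (1+r)^(−24) = 0.385548254.
P = 142.475 / 0.385548254 ≈ 369.54.

$369.54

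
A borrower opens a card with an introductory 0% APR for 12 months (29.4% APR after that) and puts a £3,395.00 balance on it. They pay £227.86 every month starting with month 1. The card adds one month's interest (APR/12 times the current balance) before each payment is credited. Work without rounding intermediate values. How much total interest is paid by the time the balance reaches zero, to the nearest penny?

£33.12

Promo months 1–12 at r₀ = 0%/12 = 0; months 13+ at r₁ = 29.4%/12 = 0.0245.
After month 12 (no interest yet): B = £3,395.00 − 12·£227.86 = £660.68.
Then at r₁ with £227.86/mo: n₂ = −ln(1 − r₁·B/P)/ln(1+r₁) ≈ 3.04 → 4 more payments.
Total paid = 15·£227.86 + £10.22 = £3,428.12; interest = £3,428.12 − £3,395.00 = £33.12.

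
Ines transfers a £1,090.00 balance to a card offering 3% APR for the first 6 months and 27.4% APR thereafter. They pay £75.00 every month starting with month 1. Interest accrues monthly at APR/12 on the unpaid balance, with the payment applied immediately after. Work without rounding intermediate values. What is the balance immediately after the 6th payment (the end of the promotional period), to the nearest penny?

Promo months 1–6 at r₀ = 3%/12 = 0.0025; months 7+ at r₁ = 27.4%/12 = 0.0228333.
After month 6: iterate B ← B·(1+r₀) − £75.00 for 6 months → £653.63.

£653.63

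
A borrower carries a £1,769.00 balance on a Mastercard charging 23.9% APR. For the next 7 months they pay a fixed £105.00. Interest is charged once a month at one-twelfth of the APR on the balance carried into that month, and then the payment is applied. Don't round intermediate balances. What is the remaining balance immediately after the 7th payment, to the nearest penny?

£1,250.46

Monthly rate r = 23.9%/12 = 1.99167% = 0.0199167.
Each month: B ← B·(1+r) − £105.00.
Month 1: interest £35.23; balance after payment £1,699.23.
Month 2: interest £33.84; balance after payment £1,628.08.
Month 3: interest £32.43; balance after payment £1,555.50.
Month 4: interest £30.98; balance after payment £1,481.48.
Month 5: interest £29.51; balance after payment £1,405.99.
Month 6: interest £28.00; balance after payment £1,328.99.
Month 7: interest £26.47; balance after payment £1,250.46.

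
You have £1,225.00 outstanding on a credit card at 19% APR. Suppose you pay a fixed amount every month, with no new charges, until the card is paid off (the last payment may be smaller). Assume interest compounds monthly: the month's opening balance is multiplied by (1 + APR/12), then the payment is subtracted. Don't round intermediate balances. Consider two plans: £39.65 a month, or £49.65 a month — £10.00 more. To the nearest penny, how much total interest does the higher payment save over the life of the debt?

£129.77

Monthly rate r = 19%/12 = 1.58333% = 0.0158333.
At £39.65/mo: n = ⌈−ln(1 − rB₀/P)/ln(1+r)⌉ = 43 payments (last £30.19); total interest = total paid − £1,225.00 = £470.49.
At £49.65/mo: 32 payments (last £26.57); total interest £340.72.
Interest saved = £470.49 − £340.72 = £129.77.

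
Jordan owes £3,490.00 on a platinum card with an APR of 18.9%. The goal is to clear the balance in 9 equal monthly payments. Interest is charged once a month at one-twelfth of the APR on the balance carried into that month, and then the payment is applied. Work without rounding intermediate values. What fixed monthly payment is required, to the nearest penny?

Monthly rate r = 18.9%/12 = 1.575% = 0.01575.
Level-payment amortization: P = B₀·r / (1 − (1+r)^(−n)) = 3490.00·0.01575 / (1 − 1.01575^(−9)).
Denominator 1 − (1+r)^(−9) = 0.131202583.
P = 54.9675 / 0.131202583 ≈ 418.95.

£418.95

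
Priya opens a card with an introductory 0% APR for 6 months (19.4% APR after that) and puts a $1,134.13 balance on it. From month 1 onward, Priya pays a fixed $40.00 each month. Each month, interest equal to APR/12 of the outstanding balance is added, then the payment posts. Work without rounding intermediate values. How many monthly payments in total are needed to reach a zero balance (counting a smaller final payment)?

34 payments

Promo months 1–6 at r₀ = 0%/12 = 0; months 7+ at r₁ = 19.4%/12 = 0.0161667.
After month 6 (no interest yet): B = $1,134.13 − 6·$40.00 = $894.13.
Then at r₁ with $40.00/mo: n₂ = −ln(1 − r₁·B/P)/ln(1+r₁) ≈ 27.96 → 28 more payments.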